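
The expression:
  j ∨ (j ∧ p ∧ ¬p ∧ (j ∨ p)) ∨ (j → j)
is always true.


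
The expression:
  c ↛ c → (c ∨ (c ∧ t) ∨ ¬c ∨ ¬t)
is always true.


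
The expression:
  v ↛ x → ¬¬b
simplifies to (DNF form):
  b ∨ x ∨ ¬v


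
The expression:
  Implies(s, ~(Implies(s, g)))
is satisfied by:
  {s: False, g: False}
  {g: True, s: False}
  {s: True, g: False}


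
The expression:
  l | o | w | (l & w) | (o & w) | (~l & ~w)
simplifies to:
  True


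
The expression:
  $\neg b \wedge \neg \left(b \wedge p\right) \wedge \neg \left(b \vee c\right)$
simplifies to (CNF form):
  $\neg b \wedge \neg c$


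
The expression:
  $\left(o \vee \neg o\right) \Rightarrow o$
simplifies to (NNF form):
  $o$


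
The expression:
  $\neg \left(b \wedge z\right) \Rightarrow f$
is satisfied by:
  {z: True, f: True, b: True}
  {z: True, f: True, b: False}
  {f: True, b: True, z: False}
  {f: True, b: False, z: False}
  {z: True, b: True, f: False}


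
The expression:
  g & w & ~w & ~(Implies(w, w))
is never true.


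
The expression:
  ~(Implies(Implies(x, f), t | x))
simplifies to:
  ~t & ~x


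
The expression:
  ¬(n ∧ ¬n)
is always true.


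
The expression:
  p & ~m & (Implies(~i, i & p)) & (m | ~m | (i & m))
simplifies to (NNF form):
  i & p & ~m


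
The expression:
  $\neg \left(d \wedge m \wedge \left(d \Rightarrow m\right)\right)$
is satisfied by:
  {m: False, d: False}
  {d: True, m: False}
  {m: True, d: False}


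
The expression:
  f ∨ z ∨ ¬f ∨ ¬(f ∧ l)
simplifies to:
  True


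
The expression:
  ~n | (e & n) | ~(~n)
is always true.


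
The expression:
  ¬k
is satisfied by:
  {k: False}


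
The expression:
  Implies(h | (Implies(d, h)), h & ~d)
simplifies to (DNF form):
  (d & ~h) | (h & ~d)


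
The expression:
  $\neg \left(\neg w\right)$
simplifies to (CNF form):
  $w$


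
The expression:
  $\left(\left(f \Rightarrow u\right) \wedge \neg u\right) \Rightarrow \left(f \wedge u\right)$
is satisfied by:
  {u: True, f: True}
  {u: True, f: False}
  {f: True, u: False}


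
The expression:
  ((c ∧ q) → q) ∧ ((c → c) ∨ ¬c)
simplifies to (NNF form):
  True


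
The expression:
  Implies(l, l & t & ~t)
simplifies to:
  ~l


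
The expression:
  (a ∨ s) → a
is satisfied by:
  {a: True, s: False}
  {s: False, a: False}
  {s: True, a: True}


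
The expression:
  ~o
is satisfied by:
  {o: False}


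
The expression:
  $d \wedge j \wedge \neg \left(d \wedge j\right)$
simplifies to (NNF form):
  $\text{False}$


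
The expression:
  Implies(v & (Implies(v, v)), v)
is always true.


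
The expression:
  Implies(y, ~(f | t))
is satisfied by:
  {f: False, y: False, t: False}
  {t: True, f: False, y: False}
  {f: True, t: False, y: False}
  {t: True, f: True, y: False}
  {y: True, t: False, f: False}


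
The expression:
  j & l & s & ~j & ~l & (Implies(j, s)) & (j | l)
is never true.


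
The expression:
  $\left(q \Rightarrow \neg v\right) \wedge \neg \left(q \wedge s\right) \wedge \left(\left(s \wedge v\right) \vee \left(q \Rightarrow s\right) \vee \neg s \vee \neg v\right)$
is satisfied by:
  {v: False, q: False, s: False}
  {s: True, v: False, q: False}
  {v: True, s: False, q: False}
  {s: True, v: True, q: False}
  {q: True, s: False, v: False}


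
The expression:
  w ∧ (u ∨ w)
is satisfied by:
  {w: True}


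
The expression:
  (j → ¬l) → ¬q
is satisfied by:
  {j: True, l: True, q: False}
  {j: True, l: False, q: False}
  {l: True, j: False, q: False}
  {j: False, l: False, q: False}
  {q: True, j: True, l: True}


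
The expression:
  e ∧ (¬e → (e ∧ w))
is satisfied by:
  {e: True}


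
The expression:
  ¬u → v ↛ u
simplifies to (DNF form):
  u ∨ v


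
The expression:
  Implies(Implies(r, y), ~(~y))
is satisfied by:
  {r: True, y: True}
  {r: True, y: False}
  {y: True, r: False}


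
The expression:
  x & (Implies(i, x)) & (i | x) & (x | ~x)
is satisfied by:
  {x: True}


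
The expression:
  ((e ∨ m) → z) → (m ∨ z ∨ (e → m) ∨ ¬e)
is always true.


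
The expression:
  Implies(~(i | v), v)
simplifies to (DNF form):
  i | v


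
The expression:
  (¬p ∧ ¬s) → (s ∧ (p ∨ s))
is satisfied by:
  {p: True, s: True}
  {p: True, s: False}
  {s: True, p: False}


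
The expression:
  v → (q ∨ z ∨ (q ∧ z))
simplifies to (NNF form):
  q ∨ z ∨ ¬v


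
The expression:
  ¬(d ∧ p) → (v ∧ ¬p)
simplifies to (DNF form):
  (d ∧ p) ∨ (v ∧ ¬p)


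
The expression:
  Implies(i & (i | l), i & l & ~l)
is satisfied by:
  {i: False}


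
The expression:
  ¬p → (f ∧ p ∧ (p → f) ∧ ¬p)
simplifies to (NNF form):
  p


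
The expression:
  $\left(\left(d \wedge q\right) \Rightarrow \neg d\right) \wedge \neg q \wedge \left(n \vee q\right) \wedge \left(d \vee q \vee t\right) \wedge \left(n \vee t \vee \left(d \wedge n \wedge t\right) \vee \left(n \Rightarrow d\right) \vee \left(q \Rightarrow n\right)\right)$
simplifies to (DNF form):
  $\left(d \wedge n \wedge \neg q\right) \vee \left(n \wedge t \wedge \neg q\right)$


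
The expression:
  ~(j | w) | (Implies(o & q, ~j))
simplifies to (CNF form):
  ~j | ~o | ~q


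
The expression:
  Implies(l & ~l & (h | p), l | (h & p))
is always true.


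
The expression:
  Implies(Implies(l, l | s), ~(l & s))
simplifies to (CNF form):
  ~l | ~s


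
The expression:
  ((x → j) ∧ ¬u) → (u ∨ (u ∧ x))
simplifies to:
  u ∨ (x ∧ ¬j)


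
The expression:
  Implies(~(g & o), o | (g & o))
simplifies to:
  o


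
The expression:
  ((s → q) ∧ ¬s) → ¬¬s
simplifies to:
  s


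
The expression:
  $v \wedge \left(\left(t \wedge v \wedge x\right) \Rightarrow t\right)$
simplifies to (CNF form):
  $v$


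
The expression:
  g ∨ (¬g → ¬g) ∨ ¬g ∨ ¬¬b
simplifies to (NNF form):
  True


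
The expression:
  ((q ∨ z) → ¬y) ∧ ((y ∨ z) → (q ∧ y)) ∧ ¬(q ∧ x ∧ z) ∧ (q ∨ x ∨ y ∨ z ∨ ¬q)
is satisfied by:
  {y: False, z: False}


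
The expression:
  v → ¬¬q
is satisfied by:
  {q: True, v: False}
  {v: False, q: False}
  {v: True, q: True}


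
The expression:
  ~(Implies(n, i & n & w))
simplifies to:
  n & (~i | ~w)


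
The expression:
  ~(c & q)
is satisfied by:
  {c: False, q: False}
  {q: True, c: False}
  {c: True, q: False}


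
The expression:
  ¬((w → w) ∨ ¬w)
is never true.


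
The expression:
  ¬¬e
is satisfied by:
  {e: True}


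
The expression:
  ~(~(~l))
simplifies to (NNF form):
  ~l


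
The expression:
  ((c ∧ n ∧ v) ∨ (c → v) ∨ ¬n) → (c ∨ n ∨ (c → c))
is always true.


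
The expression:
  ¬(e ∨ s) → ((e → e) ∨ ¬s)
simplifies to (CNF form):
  True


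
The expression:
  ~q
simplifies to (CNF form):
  ~q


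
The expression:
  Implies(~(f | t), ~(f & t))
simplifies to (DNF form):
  True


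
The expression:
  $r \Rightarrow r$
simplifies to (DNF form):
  $\text{True}$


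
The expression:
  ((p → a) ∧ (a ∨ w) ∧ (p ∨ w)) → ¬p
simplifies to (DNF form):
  ¬a ∨ ¬p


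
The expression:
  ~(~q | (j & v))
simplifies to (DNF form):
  (q & ~j) | (q & ~v)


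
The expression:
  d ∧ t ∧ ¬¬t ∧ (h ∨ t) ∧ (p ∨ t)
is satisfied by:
  {t: True, d: True}


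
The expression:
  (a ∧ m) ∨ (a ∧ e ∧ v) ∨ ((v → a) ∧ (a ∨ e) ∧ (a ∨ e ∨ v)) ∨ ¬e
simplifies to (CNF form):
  a ∨ ¬e ∨ ¬v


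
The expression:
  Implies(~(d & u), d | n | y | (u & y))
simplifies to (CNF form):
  d | n | y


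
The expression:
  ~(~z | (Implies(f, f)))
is never true.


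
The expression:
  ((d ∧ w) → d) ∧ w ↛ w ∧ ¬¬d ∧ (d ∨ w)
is never true.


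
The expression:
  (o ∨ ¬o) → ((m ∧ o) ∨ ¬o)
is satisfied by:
  {m: True, o: False}
  {o: False, m: False}
  {o: True, m: True}


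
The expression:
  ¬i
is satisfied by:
  {i: False}


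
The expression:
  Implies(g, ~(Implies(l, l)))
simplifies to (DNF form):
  ~g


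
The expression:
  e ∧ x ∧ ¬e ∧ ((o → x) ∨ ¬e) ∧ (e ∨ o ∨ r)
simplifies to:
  False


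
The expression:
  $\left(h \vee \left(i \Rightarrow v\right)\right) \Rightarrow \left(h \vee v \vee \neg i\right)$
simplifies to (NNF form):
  $\text{True}$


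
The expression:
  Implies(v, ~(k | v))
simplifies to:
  ~v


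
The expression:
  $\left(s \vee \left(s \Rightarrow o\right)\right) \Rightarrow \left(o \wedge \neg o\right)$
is never true.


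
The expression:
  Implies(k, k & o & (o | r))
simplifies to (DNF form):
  o | ~k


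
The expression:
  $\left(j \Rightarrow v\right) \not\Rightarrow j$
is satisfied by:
  {j: False}


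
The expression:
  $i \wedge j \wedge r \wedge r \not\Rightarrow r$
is never true.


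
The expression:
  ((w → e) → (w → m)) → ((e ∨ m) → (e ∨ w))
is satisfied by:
  {w: True, e: True, m: False}
  {w: True, m: False, e: False}
  {e: True, m: False, w: False}
  {e: False, m: False, w: False}
  {w: True, e: True, m: True}
  {w: True, m: True, e: False}
  {e: True, m: True, w: False}


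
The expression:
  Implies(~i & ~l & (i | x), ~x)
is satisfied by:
  {i: True, l: True, x: False}
  {i: True, l: False, x: False}
  {l: True, i: False, x: False}
  {i: False, l: False, x: False}
  {i: True, x: True, l: True}
  {i: True, x: True, l: False}
  {x: True, l: True, i: False}


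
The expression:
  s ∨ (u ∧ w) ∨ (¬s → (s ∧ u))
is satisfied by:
  {s: True, w: True, u: True}
  {s: True, w: True, u: False}
  {s: True, u: True, w: False}
  {s: True, u: False, w: False}
  {w: True, u: True, s: False}


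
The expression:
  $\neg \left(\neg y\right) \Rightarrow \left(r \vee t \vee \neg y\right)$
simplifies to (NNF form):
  $r \vee t \vee \neg y$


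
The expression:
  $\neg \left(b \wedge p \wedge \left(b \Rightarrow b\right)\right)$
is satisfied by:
  {p: False, b: False}
  {b: True, p: False}
  {p: True, b: False}


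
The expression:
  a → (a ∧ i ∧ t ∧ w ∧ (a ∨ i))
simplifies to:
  (i ∧ t ∧ w) ∨ ¬a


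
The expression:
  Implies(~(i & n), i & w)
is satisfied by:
  {i: True, n: True, w: True}
  {i: True, n: True, w: False}
  {i: True, w: True, n: False}


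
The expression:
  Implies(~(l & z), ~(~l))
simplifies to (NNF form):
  l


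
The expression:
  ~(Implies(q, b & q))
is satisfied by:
  {q: True, b: False}


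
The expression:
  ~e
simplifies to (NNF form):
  ~e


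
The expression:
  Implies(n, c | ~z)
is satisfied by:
  {c: True, z: False, n: False}
  {z: False, n: False, c: False}
  {c: True, n: True, z: False}
  {n: True, z: False, c: False}
  {c: True, z: True, n: False}
  {z: True, c: False, n: False}
  {c: True, n: True, z: True}


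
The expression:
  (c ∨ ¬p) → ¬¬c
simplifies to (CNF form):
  c ∨ p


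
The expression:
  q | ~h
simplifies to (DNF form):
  q | ~h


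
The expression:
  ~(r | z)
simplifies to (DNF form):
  ~r & ~z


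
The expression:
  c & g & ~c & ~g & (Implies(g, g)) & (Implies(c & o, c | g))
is never true.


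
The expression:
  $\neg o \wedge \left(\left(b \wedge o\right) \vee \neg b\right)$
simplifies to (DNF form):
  $\neg b \wedge \neg o$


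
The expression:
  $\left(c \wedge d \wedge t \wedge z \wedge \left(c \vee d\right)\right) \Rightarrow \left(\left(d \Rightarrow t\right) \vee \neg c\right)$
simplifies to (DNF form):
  $\text{True}$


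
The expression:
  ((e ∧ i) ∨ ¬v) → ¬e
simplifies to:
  (v ∧ ¬i) ∨ ¬e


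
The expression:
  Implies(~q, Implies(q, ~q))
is always true.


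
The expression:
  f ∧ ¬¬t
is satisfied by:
  {t: True, f: True}


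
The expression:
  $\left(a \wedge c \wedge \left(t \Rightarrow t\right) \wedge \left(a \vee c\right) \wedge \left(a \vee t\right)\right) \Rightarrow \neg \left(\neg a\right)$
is always true.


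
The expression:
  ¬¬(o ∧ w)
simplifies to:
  o ∧ w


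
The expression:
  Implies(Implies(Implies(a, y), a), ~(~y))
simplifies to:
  y | ~a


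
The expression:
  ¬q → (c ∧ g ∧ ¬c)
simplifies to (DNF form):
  q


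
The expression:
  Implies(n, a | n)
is always true.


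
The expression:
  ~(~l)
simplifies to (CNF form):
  l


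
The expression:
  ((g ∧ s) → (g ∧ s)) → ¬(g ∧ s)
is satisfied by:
  {s: False, g: False}
  {g: True, s: False}
  {s: True, g: False}


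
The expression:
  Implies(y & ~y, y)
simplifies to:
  True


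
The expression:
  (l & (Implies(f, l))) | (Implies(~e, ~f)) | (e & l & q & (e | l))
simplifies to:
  e | l | ~f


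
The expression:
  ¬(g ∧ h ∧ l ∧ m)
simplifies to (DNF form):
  ¬g ∨ ¬h ∨ ¬l ∨ ¬m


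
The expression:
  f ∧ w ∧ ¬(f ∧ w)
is never true.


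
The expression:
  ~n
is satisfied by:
  {n: False}


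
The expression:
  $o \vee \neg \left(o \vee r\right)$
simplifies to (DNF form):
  $o \vee \neg r$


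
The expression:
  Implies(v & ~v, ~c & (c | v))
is always true.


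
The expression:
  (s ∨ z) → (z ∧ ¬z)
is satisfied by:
  {z: False, s: False}


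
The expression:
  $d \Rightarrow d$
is always true.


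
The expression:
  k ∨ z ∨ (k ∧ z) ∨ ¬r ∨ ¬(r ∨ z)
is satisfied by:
  {k: True, z: True, r: False}
  {k: True, z: False, r: False}
  {z: True, k: False, r: False}
  {k: False, z: False, r: False}
  {r: True, k: True, z: True}
  {r: True, k: True, z: False}
  {r: True, z: True, k: False}


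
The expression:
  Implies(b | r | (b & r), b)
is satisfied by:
  {b: True, r: False}
  {r: False, b: False}
  {r: True, b: True}


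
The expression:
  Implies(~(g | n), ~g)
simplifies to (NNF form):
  True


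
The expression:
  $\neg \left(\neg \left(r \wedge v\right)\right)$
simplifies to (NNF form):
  $r \wedge v$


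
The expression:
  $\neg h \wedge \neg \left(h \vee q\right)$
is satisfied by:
  {q: False, h: False}


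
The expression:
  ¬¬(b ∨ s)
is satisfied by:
  {b: True, s: True}
  {b: True, s: False}
  {s: True, b: False}


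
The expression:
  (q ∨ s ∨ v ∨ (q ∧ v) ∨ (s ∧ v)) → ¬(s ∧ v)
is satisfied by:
  {s: False, v: False}
  {v: True, s: False}
  {s: True, v: False}


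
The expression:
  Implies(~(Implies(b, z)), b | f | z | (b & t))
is always true.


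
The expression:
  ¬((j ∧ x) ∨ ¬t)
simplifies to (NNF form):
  t ∧ (¬j ∨ ¬x)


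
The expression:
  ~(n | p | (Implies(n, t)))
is never true.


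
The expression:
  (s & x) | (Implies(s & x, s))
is always true.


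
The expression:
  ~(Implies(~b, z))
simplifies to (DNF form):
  ~b & ~z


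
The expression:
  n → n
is always true.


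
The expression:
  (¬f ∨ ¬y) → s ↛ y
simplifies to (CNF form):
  (f ∨ s) ∧ (f ∨ ¬y) ∧ (s ∨ y) ∧ (y ∨ ¬y)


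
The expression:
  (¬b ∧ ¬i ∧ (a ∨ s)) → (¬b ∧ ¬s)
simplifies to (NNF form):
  b ∨ i ∨ ¬s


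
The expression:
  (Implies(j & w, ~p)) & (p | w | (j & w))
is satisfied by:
  {w: True, p: False, j: False}
  {j: True, w: True, p: False}
  {p: True, w: True, j: False}
  {p: True, w: False, j: False}
  {j: True, p: True, w: False}


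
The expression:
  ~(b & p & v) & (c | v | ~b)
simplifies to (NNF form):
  ~b | (c & ~v) | (v & ~p)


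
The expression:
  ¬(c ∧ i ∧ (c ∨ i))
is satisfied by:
  {c: False, i: False}
  {i: True, c: False}
  {c: True, i: False}


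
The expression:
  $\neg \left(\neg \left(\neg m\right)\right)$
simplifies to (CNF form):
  $\neg m$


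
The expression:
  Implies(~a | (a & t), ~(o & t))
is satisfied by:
  {o: False, t: False}
  {t: True, o: False}
  {o: True, t: False}


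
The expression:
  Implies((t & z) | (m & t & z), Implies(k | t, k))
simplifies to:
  k | ~t | ~z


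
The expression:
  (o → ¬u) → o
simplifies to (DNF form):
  o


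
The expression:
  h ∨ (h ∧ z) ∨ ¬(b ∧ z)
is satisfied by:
  {h: True, z: False, b: False}
  {h: False, z: False, b: False}
  {b: True, h: True, z: False}
  {b: True, h: False, z: False}
  {z: True, h: True, b: False}
  {z: True, h: False, b: False}
  {z: True, b: True, h: True}


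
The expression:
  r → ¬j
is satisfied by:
  {r: False, j: False}
  {j: True, r: False}
  {r: True, j: False}


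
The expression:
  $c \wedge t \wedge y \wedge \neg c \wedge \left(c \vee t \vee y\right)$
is never true.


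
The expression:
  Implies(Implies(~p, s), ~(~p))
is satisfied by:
  {p: True, s: False}
  {s: False, p: False}
  {s: True, p: True}


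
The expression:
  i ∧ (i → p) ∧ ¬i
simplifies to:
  False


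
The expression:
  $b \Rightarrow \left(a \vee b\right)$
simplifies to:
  $\text{True}$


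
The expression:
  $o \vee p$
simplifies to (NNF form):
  $o \vee p$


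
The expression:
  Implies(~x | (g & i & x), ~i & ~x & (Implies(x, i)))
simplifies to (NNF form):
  ~i | (x & ~g)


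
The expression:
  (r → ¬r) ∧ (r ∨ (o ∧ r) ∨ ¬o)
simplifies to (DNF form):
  ¬o ∧ ¬r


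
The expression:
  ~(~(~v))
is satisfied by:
  {v: False}


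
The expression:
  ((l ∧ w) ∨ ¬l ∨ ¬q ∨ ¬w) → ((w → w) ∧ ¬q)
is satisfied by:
  {q: False}


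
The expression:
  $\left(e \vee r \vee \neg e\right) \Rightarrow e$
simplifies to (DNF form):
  $e$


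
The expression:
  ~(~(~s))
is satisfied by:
  {s: False}


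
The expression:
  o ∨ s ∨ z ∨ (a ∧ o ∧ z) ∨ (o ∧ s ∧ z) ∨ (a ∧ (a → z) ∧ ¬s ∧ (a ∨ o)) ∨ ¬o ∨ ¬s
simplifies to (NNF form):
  True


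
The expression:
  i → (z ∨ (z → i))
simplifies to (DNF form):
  True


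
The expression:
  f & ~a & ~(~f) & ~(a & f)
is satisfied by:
  {f: True, a: False}


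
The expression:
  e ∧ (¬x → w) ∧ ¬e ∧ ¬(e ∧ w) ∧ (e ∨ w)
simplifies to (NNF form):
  False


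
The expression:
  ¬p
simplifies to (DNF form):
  ¬p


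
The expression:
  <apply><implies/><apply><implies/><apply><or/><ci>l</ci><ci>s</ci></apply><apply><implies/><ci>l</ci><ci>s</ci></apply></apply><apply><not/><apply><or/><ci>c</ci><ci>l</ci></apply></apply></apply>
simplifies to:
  <apply><or/><apply><and/><ci>l</ci><apply><not/><ci>s</ci></apply></apply><apply><and/><apply><not/><ci>c</ci></apply><apply><not/><ci>l</ci></apply></apply></apply>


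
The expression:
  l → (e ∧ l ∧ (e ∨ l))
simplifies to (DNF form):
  e ∨ ¬l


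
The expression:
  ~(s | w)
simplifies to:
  ~s & ~w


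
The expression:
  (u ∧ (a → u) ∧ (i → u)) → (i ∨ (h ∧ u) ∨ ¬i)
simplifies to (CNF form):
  True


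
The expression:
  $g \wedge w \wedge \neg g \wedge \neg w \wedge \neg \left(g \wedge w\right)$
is never true.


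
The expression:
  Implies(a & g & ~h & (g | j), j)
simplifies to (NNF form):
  h | j | ~a | ~g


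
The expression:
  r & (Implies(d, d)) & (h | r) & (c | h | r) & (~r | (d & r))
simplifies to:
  d & r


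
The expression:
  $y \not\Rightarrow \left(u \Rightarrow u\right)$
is never true.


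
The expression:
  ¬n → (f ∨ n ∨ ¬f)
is always true.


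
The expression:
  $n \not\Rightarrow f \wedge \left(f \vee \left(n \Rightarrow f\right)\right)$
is never true.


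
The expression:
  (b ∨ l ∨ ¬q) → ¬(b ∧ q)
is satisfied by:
  {q: False, b: False}
  {b: True, q: False}
  {q: True, b: False}


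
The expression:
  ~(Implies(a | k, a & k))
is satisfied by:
  {k: True, a: False}
  {a: True, k: False}


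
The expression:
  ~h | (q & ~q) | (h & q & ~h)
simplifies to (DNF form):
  ~h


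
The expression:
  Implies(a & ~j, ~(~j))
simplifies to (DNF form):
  j | ~a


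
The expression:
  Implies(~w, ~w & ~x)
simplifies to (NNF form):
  w | ~x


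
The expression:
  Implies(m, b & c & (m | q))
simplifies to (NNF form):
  ~m | (b & c)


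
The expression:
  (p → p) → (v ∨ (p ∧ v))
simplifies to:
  v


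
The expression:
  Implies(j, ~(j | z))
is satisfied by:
  {j: False}


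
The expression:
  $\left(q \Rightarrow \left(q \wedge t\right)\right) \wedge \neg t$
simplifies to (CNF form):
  $\neg q \wedge \neg t$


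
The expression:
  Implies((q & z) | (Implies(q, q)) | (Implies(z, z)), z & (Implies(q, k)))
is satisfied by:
  {z: True, k: True, q: False}
  {z: True, q: False, k: False}
  {z: True, k: True, q: True}


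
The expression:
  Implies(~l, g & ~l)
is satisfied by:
  {l: True, g: True}
  {l: True, g: False}
  {g: True, l: False}


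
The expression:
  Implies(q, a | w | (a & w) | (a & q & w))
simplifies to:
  a | w | ~q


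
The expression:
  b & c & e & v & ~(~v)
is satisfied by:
  {c: True, e: True, b: True, v: True}


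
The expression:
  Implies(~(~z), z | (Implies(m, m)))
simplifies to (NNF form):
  True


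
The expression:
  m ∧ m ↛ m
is never true.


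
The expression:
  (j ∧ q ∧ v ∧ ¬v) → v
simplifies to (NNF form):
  True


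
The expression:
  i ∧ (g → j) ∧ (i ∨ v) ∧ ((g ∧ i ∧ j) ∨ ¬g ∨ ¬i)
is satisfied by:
  {i: True, j: True, g: False}
  {i: True, j: False, g: False}
  {i: True, g: True, j: True}


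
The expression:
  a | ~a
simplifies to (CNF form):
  True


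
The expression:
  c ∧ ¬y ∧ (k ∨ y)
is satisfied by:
  {c: True, k: True, y: False}


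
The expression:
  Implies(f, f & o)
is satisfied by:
  {o: True, f: False}
  {f: False, o: False}
  {f: True, o: True}


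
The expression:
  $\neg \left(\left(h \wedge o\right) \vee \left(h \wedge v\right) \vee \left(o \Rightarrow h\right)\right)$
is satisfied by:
  {o: True, h: False}


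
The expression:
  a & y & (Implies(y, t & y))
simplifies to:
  a & t & y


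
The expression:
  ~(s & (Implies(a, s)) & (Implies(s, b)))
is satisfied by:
  {s: False, b: False}
  {b: True, s: False}
  {s: True, b: False}


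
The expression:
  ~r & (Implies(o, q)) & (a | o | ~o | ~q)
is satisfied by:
  {q: True, o: False, r: False}
  {o: False, r: False, q: False}
  {q: True, o: True, r: False}


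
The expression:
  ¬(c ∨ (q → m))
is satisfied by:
  {q: True, c: False, m: False}


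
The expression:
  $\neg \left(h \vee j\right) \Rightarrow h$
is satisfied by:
  {h: True, j: True}
  {h: True, j: False}
  {j: True, h: False}


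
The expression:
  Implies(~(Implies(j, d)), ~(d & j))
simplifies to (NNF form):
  True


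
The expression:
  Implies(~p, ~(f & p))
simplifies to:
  True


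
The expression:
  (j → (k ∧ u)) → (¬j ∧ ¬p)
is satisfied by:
  {j: True, p: False, u: False, k: False}
  {j: True, k: True, p: False, u: False}
  {j: True, u: True, p: False, k: False}
  {j: True, p: True, u: False, k: False}
  {j: True, k: True, p: True, u: False}
  {j: True, u: True, p: True, k: False}
  {k: False, p: False, u: False, j: False}
  {k: True, p: False, u: False, j: False}
  {u: True, k: False, p: False, j: False}
  {k: True, u: True, p: False, j: False}


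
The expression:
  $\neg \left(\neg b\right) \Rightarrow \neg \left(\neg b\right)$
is always true.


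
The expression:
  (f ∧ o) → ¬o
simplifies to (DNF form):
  ¬f ∨ ¬o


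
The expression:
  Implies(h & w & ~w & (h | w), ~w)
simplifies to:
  True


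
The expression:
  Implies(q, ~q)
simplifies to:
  ~q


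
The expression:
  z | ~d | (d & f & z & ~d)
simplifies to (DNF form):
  z | ~d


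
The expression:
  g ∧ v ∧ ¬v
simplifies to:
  False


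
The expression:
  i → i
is always true.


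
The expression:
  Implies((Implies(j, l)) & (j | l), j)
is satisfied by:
  {j: True, l: False}
  {l: False, j: False}
  {l: True, j: True}


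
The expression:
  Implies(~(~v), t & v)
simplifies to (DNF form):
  t | ~v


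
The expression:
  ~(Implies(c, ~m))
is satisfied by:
  {c: True, m: True}


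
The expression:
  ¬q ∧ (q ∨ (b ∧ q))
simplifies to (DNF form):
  False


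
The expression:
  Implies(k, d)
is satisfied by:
  {d: True, k: False}
  {k: False, d: False}
  {k: True, d: True}


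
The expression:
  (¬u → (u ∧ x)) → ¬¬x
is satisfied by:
  {x: True, u: False}
  {u: False, x: False}
  {u: True, x: True}


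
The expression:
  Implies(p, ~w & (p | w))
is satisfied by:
  {p: False, w: False}
  {w: True, p: False}
  {p: True, w: False}


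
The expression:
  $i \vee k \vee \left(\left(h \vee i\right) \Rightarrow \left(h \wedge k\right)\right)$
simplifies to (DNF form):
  $i \vee k \vee \neg h$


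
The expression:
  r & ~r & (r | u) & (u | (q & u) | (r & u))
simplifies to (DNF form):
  False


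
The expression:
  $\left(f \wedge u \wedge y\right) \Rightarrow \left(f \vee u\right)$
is always true.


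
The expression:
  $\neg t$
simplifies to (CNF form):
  $\neg t$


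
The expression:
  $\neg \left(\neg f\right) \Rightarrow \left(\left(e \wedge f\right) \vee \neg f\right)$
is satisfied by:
  {e: True, f: False}
  {f: False, e: False}
  {f: True, e: True}


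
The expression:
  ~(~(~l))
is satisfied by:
  {l: False}


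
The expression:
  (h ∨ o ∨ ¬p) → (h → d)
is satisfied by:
  {d: True, h: False}
  {h: False, d: False}
  {h: True, d: True}


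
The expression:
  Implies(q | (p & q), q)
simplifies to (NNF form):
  True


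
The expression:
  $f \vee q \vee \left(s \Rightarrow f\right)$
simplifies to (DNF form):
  $f \vee q \vee \neg s$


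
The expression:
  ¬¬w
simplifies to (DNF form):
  w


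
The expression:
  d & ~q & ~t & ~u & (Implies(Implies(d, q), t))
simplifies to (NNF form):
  d & ~q & ~t & ~u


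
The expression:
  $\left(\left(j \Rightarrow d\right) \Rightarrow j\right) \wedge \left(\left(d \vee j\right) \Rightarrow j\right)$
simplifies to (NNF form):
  $j$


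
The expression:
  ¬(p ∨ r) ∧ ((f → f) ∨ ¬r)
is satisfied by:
  {p: False, r: False}


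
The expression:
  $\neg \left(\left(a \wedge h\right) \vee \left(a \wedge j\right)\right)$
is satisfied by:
  {j: False, a: False, h: False}
  {h: True, j: False, a: False}
  {j: True, h: False, a: False}
  {h: True, j: True, a: False}
  {a: True, h: False, j: False}


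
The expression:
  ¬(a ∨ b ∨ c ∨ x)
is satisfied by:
  {x: False, b: False, a: False, c: False}


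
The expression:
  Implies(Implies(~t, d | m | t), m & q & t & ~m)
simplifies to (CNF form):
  ~d & ~m & ~t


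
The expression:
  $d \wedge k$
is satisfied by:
  {d: True, k: True}


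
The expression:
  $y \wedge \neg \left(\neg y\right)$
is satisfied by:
  {y: True}


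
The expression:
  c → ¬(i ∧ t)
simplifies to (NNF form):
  ¬c ∨ ¬i ∨ ¬t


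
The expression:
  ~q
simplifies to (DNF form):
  ~q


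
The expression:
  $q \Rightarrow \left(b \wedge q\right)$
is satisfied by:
  {b: True, q: False}
  {q: False, b: False}
  {q: True, b: True}


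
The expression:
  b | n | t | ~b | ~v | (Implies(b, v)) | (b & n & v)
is always true.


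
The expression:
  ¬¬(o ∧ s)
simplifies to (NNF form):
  o ∧ s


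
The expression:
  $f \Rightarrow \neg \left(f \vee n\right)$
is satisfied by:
  {f: False}


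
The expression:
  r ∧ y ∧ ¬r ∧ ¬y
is never true.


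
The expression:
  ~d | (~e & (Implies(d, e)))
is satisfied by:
  {d: False}


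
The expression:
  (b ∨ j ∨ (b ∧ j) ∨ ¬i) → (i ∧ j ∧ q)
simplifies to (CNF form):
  i ∧ (j ∨ ¬b) ∧ (q ∨ ¬j)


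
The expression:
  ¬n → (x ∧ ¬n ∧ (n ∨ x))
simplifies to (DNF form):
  n ∨ x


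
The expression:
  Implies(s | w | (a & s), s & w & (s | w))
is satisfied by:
  {s: False, w: False}
  {w: True, s: True}


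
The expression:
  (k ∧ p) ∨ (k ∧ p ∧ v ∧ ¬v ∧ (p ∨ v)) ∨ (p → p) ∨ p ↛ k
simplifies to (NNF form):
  True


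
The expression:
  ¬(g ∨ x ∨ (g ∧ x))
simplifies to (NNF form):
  ¬g ∧ ¬x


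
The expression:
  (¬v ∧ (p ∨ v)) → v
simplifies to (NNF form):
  v ∨ ¬p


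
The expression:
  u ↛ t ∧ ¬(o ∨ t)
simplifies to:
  u ∧ ¬o ∧ ¬t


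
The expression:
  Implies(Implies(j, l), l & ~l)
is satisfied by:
  {j: True, l: False}


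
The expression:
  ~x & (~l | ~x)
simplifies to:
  ~x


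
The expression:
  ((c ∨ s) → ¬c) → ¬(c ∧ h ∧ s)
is always true.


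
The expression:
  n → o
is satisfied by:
  {o: True, n: False}
  {n: False, o: False}
  {n: True, o: True}


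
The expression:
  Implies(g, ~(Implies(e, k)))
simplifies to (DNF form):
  ~g | (e & ~k)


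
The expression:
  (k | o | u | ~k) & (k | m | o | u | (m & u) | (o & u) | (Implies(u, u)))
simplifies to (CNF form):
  True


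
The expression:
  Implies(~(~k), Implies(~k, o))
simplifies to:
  True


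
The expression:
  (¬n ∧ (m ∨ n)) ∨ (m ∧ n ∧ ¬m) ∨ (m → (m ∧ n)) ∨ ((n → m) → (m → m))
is always true.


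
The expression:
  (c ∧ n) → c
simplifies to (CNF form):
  True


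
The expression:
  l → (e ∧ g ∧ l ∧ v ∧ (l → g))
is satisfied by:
  {v: True, g: True, e: True, l: False}
  {v: True, g: True, e: False, l: False}
  {v: True, e: True, g: False, l: False}
  {v: True, e: False, g: False, l: False}
  {g: True, e: True, v: False, l: False}
  {g: True, v: False, e: False, l: False}
  {g: False, e: True, v: False, l: False}
  {g: False, v: False, e: False, l: False}
  {v: True, l: True, g: True, e: True}


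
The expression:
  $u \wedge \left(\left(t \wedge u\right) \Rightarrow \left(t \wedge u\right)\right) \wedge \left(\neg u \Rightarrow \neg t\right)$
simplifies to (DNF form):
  $u$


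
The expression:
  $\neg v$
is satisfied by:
  {v: False}


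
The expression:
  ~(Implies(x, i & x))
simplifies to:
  x & ~i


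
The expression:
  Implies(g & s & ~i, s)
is always true.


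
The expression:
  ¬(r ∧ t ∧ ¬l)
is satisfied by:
  {l: True, t: False, r: False}
  {t: False, r: False, l: False}
  {l: True, r: True, t: False}
  {r: True, t: False, l: False}
  {l: True, t: True, r: False}
  {t: True, l: False, r: False}
  {l: True, r: True, t: True}


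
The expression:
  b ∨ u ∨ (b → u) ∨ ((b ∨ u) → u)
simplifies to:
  True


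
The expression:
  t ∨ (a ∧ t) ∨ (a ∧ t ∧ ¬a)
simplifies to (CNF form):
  t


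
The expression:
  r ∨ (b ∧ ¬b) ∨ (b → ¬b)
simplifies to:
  r ∨ ¬b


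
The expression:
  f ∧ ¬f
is never true.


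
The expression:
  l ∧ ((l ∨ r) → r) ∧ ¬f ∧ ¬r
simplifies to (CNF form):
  False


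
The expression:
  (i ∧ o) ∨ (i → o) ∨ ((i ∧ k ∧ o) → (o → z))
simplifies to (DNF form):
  True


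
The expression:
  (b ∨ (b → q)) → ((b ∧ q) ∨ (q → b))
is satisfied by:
  {b: True, q: False}
  {q: False, b: False}
  {q: True, b: True}


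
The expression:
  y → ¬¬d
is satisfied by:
  {d: True, y: False}
  {y: False, d: False}
  {y: True, d: True}


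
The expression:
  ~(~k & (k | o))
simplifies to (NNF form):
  k | ~o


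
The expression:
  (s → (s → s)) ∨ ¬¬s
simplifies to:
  True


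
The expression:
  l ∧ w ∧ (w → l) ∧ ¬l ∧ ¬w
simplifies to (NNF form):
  False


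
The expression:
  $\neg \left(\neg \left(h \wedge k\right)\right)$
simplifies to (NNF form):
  $h \wedge k$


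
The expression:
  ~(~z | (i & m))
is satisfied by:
  {z: True, m: False, i: False}
  {i: True, z: True, m: False}
  {m: True, z: True, i: False}


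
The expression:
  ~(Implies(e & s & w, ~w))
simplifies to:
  e & s & w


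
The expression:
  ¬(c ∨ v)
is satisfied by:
  {v: False, c: False}


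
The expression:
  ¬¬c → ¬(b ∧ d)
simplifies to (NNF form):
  ¬b ∨ ¬c ∨ ¬d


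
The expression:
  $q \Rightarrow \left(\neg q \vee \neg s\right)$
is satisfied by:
  {s: False, q: False}
  {q: True, s: False}
  {s: True, q: False}


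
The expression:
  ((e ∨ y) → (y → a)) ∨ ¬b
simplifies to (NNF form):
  a ∨ ¬b ∨ ¬y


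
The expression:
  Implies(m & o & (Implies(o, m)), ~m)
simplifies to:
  ~m | ~o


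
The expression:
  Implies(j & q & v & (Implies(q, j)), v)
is always true.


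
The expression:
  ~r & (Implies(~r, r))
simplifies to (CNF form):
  False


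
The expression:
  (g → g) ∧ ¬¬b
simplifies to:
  b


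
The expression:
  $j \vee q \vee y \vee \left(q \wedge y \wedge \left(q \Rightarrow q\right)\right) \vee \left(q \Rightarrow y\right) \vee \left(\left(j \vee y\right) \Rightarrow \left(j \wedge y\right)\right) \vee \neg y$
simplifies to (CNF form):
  $\text{True}$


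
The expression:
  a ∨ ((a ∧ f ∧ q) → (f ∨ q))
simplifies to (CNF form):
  True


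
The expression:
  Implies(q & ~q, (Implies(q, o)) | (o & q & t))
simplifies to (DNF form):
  True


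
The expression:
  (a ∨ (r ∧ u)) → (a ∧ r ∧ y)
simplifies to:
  (¬a ∧ ¬r) ∨ (¬a ∧ ¬u) ∨ (a ∧ r ∧ y)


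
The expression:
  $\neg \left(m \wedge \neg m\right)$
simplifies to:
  $\text{True}$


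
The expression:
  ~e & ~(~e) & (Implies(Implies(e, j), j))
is never true.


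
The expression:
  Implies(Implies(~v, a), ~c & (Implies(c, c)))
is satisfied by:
  {a: False, c: False, v: False}
  {v: True, a: False, c: False}
  {a: True, v: False, c: False}
  {v: True, a: True, c: False}
  {c: True, v: False, a: False}


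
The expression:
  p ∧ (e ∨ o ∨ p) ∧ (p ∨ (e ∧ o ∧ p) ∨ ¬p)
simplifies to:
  p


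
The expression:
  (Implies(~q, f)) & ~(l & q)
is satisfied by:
  {f: True, l: False, q: False}
  {q: True, f: True, l: False}
  {q: True, f: False, l: False}
  {l: True, f: True, q: False}


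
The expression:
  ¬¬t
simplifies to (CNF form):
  t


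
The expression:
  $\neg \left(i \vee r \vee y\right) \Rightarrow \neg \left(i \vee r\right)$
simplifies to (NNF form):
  $\text{True}$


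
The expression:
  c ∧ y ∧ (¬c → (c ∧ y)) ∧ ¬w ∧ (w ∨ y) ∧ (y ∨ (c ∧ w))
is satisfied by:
  {c: True, y: True, w: False}


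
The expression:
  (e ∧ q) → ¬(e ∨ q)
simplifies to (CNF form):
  ¬e ∨ ¬q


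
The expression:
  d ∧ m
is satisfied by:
  {m: True, d: True}


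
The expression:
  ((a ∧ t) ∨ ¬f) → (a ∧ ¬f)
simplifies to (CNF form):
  (a ∨ f) ∧ (f ∨ ¬f) ∧ (a ∨ f ∨ ¬a) ∧ (a ∨ f ∨ ¬t) ∧ (a ∨ ¬a ∨ ¬t) ∧ (f ∨ ¬a ∨ ¬f) ∧ (f ∨ ¬f ∨ ¬t) ∧ (¬a ∨ ¬f ∨ ¬t)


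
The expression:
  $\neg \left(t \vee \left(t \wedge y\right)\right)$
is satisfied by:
  {t: False}


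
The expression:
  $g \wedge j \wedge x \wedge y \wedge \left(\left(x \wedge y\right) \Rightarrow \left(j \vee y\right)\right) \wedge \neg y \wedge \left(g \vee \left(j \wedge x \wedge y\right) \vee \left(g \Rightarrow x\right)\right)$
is never true.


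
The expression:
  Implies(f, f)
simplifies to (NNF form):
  True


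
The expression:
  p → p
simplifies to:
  True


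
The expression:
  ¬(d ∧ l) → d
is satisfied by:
  {d: True}


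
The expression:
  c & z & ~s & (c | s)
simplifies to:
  c & z & ~s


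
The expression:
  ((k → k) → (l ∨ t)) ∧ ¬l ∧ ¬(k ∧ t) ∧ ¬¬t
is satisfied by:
  {t: True, l: False, k: False}


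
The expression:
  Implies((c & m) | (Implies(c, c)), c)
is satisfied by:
  {c: True}


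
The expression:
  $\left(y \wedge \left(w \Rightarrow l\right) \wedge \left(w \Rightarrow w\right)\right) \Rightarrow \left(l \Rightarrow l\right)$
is always true.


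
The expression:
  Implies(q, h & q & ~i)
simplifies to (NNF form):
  ~q | (h & ~i)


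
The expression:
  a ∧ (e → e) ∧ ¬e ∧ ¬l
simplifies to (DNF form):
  a ∧ ¬e ∧ ¬l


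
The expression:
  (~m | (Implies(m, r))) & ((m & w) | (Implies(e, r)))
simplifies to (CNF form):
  (r | ~e) & (r | ~m)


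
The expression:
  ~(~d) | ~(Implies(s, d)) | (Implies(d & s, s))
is always true.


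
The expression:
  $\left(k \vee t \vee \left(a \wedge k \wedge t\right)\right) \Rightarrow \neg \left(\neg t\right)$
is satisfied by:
  {t: True, k: False}
  {k: False, t: False}
  {k: True, t: True}


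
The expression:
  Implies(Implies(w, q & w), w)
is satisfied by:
  {w: True}


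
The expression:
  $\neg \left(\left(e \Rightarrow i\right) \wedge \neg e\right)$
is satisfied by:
  {e: True}


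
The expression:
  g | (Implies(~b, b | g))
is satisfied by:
  {b: True, g: True}
  {b: True, g: False}
  {g: True, b: False}


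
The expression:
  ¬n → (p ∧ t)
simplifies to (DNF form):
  n ∨ (p ∧ t)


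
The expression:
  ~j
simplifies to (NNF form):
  ~j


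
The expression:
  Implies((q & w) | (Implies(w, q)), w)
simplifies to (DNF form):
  w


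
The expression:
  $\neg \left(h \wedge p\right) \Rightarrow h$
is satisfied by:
  {h: True}


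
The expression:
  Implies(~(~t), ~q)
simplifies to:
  ~q | ~t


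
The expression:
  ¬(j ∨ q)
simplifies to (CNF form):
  ¬j ∧ ¬q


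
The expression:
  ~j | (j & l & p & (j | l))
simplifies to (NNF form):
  ~j | (l & p)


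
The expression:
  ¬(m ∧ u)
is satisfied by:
  {u: False, m: False}
  {m: True, u: False}
  {u: True, m: False}


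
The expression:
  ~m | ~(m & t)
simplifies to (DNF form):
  ~m | ~t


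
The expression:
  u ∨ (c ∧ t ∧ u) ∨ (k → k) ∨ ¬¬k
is always true.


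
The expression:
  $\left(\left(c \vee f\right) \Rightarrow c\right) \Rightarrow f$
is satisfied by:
  {f: True}


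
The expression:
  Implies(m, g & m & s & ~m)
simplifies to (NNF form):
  ~m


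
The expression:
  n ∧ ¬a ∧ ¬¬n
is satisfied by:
  {n: True, a: False}


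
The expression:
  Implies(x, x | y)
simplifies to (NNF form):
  True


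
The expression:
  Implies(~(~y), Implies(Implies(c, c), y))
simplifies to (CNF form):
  True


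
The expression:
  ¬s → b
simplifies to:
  b ∨ s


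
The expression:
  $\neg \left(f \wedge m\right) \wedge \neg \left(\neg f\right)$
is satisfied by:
  {f: True, m: False}


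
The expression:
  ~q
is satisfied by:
  {q: False}


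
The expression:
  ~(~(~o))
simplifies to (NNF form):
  ~o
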